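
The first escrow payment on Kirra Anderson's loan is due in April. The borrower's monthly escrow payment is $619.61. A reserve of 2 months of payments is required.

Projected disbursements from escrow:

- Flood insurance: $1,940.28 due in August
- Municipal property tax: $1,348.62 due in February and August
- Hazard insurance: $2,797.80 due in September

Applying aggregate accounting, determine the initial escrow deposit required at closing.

$3,608.26

Cushion = 2 × $619.61 = $1,239.22
Trial balance (start $0, +$619.61 each month, − disbursements):
  Apr: +$619.61 → $619.61
  May: +$619.61 → $1,239.22
  Jun: +$619.61 → $1,858.83
  Jul: +$619.61 → $2,478.44
  Aug: +$619.61 − $3,288.90 → -$190.85
  Sep: +$619.61 − $2,797.80 → -$2,369.04
  Oct: +$619.61 → -$1,749.43
  Nov: +$619.61 → -$1,129.82
  Dec: +$619.61 → -$510.21
  Jan: +$619.61 → $109.40
  Feb: +$619.61 − $1,348.62 → -$619.61
  Mar: +$619.61 → $0.00
Lowest trial balance = -$2,369.04 (Sep)
Initial deposit = cushion − low point = $1,239.22 − (-$2,369.04) = $3,608.26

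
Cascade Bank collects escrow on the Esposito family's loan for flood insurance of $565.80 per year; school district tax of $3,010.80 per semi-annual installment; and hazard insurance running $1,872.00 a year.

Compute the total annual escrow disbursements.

$8,459.40

Flood insurance = $565.80 annually
School district tax = $3,010.80 × 2 = $6,021.60 annually
Hazard insurance = $1,872.00 annually
Total per year = $565.80 + $6,021.60 + $1,872.00 = $8,459.40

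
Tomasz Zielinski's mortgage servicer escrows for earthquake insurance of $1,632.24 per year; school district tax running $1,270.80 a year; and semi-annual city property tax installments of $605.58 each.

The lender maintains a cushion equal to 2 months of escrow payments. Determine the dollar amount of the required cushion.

$685.70

Earthquake insurance: $1,632.24 per year
School district tax: $1,270.80 per year
City property tax: $605.58 × 2 = $1,211.16 per year
Total per year = $1,632.24 + $1,270.80 + $1,211.16 = $4,114.20
Per month = $4,114.20 / 12 = $342.85
Cushion = 2 × $342.85 = $685.70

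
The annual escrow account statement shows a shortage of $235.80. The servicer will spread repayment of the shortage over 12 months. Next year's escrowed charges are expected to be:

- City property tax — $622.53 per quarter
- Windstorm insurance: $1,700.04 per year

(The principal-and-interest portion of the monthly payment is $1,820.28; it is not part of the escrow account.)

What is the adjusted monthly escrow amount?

$368.83

City property tax: $622.53 × 4 = $2,490.12/yr
Windstorm insurance: $1,700.04/yr
Total per year = $2,490.12 + $1,700.04 = $4,190.16
Base monthly escrow = $4,190.16 ÷ 12 = $349.18
Shortage per month = $235.80 / 12 = $19.65
New monthly escrow = $349.18 + $19.65 = $368.83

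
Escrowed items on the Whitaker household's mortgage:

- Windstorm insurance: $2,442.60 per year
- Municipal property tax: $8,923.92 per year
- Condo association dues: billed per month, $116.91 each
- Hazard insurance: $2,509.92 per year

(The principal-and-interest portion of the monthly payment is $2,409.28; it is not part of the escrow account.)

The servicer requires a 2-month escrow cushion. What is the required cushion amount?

$2,546.56

Windstorm insurance = $2,442.60 per year
Municipal property tax = $8,923.92 per year
Condo association dues = $116.91 × 12 = $1,402.92 per year
Hazard insurance = $2,509.92 per year
Annual escrow total = $2,442.60 + $8,923.92 + $1,402.92 + $2,509.92 = $15,279.36
Base monthly escrow = $15,279.36 / 12 = $1,273.28
Required cushion = 2 × $1,273.28 = $2,546.56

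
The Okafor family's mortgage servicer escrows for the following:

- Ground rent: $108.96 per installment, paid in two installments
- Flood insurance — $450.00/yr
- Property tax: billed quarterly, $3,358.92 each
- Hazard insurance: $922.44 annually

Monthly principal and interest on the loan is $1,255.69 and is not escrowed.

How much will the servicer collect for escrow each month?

Ground rent — $108.96 × 2 = $217.92
Flood insurance — $450.00
Property tax — $3,358.92 × 4 = $13,435.68
Hazard insurance — $922.44
Total per year = $217.92 + $450.00 + $13,435.68 + $922.44 = $15,026.04
Per month = $15,026.04 ÷ 12 = $1,252.17

$1,252.17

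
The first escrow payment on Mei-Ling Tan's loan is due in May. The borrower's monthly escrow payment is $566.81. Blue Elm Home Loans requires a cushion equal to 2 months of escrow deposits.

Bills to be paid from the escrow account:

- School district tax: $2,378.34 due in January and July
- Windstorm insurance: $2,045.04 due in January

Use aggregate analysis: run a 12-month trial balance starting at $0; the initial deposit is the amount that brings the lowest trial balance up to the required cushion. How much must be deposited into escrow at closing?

Cushion = 2 × $566.81 = $1,133.62
Trial balance (start $0, +$566.81 each month, − disbursements):
  May: +$566.81 → $566.81
  Jun: +$566.81 → $1,133.62
  Jul: +$566.81 − $2,378.34 → -$677.91
  Aug: +$566.81 → -$111.10
  Sep: +$566.81 → $455.71
  Oct: +$566.81 → $1,022.52
  Nov: +$566.81 → $1,589.33
  Dec: +$566.81 → $2,156.14
  Jan: +$566.81 − $4,423.38 → -$1,700.43
  Feb: +$566.81 → -$1,133.62
  Mar: +$566.81 → -$566.81
  Apr: +$566.81 → $0.00
Lowest trial balance = -$1,700.43 (Jan)
Initial deposit = cushion − low point = $1,133.62 − (-$1,700.43) = $2,834.05

$2,834.05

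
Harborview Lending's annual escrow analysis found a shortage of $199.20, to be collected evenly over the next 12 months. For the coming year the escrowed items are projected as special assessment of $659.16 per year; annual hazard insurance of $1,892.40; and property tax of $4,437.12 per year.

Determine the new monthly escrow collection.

Special assessment = $659.16 per year
Hazard insurance = $1,892.40 per year
Property tax = $4,437.12 per year
Yearly total = $659.16 + $1,892.40 + $4,437.12 = $6,988.68
Per month = $6,988.68 ÷ 12 = $582.39
Shortage per month = $199.20 / 12 = $16.60
New monthly escrow = $582.39 + $16.60 = $598.99

$598.99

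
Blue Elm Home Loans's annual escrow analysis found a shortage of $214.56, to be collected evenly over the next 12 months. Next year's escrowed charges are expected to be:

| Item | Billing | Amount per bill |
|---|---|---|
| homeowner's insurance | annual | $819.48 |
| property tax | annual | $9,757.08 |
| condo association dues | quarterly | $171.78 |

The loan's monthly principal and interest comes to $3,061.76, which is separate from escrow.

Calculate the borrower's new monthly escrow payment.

$956.52

Homeowner's insurance — $819.48
Property tax — $9,757.08
Condo association dues — $171.78 × 4 = $687.12
Total per year = $819.48 + $9,757.08 + $687.12 = $11,263.68
Monthly = $11,263.68 / 12 = $938.64
Shortage spread = $214.56 ÷ 12 = $17.88/mo
New monthly escrow = $938.64 + $17.88 = $956.52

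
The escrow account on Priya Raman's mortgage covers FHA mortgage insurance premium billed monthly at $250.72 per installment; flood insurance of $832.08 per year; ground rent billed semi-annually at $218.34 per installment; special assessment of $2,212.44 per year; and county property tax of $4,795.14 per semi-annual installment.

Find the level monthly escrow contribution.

FHA mortgage insurance premium = $250.72 × 12 = $3,008.64
Flood insurance = $832.08
Ground rent = $218.34 × 2 = $436.68
Special assessment = $2,212.44
County property tax = $4,795.14 × 2 = $9,590.28
Total per year = $3,008.64 + $832.08 + $436.68 + $2,212.44 + $9,590.28 = $16,080.12
Base monthly escrow = $16,080.12 / 12 = $1,340.01

$1,340.01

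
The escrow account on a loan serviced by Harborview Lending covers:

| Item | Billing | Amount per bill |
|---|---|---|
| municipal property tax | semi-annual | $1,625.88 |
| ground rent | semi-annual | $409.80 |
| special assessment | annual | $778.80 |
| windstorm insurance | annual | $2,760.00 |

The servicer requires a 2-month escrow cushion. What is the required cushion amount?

Municipal property tax: $1,625.88 × 2 = $3,251.76 per year
Ground rent: $409.80 × 2 = $819.60 per year
Special assessment: $778.80 per year
Windstorm insurance: $2,760.00 per year
Annual escrow total = $3,251.76 + $819.60 + $778.80 + $2,760.00 = $7,610.16
Per month = $7,610.16 ÷ 12 = $634.18
Cushion = 2 × $634.18 = $1,268.36

$1,268.36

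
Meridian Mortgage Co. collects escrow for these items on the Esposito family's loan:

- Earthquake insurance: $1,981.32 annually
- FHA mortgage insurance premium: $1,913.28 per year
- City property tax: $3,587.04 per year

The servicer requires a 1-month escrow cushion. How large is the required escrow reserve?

Earthquake insurance = $1,981.32
FHA mortgage insurance premium = $1,913.28
City property tax = $3,587.04
Combined annual = $7,481.64
Monthly = $7,481.64 / 12 = $623.47
Cushion = 1 × $623.47 = $623.47

$623.47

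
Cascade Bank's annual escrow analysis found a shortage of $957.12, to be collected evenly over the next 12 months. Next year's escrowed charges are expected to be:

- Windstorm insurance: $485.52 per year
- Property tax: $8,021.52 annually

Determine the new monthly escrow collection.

Windstorm insurance — $485.52/yr
Property tax — $8,021.52/yr
Annual escrow total = $485.52 + $8,021.52 = $8,507.04
Monthly = $8,507.04 ÷ 12 = $708.92
Shortage spread = $957.12 ÷ 12 = $79.76/mo
Adjusted monthly = $708.92 + $79.76 = $788.68

$788.68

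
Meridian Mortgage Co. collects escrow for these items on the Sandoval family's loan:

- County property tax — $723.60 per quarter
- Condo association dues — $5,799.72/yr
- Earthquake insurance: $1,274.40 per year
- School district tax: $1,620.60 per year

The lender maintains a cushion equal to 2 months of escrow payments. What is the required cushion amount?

County property tax = $723.60 × 4 = $2,894.40 annually
Condo association dues = $5,799.72 annually
Earthquake insurance = $1,274.40 annually
School district tax = $1,620.60 annually
Yearly total = $2,894.40 + $5,799.72 + $1,274.40 + $1,620.60 = $11,589.12
Base monthly escrow = $11,589.12 / 12 = $965.76
Cushion = 2 × $965.76 = $1,931.52

$1,931.52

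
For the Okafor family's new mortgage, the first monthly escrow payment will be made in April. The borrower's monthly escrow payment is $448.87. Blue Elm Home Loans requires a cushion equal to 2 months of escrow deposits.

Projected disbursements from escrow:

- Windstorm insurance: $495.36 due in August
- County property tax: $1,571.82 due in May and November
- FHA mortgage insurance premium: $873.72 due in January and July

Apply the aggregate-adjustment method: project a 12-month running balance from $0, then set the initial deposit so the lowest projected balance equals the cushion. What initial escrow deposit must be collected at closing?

$1,819.50

Cushion = 2 × $448.87 = $897.74
Trial balance (start $0, +$448.87 each month, − disbursements):
  Apr: +$448.87 → $448.87
  May: +$448.87 − $1,571.82 → -$674.08
  Jun: +$448.87 → -$225.21
  Jul: +$448.87 − $873.72 → -$650.06
  Aug: +$448.87 − $495.36 → -$696.55
  Sep: +$448.87 → -$247.68
  Oct: +$448.87 → $201.19
  Nov: +$448.87 − $1,571.82 → -$921.76
  Dec: +$448.87 → -$472.89
  Jan: +$448.87 − $873.72 → -$897.74
  Feb: +$448.87 → -$448.87
  Mar: +$448.87 → $0.00
Lowest trial balance = -$921.76 (Nov)
Initial deposit = cushion − low point = $897.74 − (-$921.76) = $1,819.50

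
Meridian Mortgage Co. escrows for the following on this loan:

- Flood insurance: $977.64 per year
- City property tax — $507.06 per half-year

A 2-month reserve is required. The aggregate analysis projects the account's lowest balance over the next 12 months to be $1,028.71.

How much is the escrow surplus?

Flood insurance = $977.64 per year
City property tax = $507.06 × 2 = $1,014.12 per year
Combined annual = $977.64 + $1,014.12 = $1,991.76
Base monthly escrow = $1,991.76 / 12 = $165.98
Required cushion = 2 × $165.98 = $331.96
Surplus = $1,028.71 − $331.96 = $696.75

$696.75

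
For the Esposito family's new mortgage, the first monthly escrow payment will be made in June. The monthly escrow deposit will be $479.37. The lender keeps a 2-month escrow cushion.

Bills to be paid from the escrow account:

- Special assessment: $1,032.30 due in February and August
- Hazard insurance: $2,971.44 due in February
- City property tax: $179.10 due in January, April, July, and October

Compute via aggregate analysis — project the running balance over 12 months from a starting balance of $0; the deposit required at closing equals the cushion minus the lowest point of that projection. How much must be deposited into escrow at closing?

Cushion = 2 × $479.37 = $958.74
Trial balance (start $0, +$479.37 each month, − disbursements):
  Jun: +$479.37 → $479.37
  Jul: +$479.37 − $179.10 → $779.64
  Aug: +$479.37 − $1,032.30 → $226.71
  Sep: +$479.37 → $706.08
  Oct: +$479.37 − $179.10 → $1,006.35
  Nov: +$479.37 → $1,485.72
  Dec: +$479.37 → $1,965.09
  Jan: +$479.37 − $179.10 → $2,265.36
  Feb: +$479.37 − $4,003.74 → -$1,259.01
  Mar: +$479.37 → -$779.64
  Apr: +$479.37 − $179.10 → -$479.37
  May: +$479.37 → $0.00
Lowest trial balance = -$1,259.01 (Feb)
Initial deposit = cushion − low point = $958.74 − (-$1,259.01) = $2,217.75

$2,217.75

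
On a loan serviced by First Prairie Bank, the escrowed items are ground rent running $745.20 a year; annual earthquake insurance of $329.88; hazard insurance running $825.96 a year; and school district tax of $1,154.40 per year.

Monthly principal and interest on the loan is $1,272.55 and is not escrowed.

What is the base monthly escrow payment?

Ground rent: $745.20
Earthquake insurance: $329.88
Hazard insurance: $825.96
School district tax: $1,154.40
Yearly total = $745.20 + $329.88 + $825.96 + $1,154.40 = $3,055.44
Monthly escrow = $3,055.44 ÷ 12 = $254.62

$254.62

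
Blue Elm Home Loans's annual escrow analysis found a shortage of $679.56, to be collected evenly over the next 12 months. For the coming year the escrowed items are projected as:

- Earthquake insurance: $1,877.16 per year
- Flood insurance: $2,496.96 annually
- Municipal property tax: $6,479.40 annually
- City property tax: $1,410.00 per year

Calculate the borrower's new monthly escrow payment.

Earthquake insurance: $1,877.16 annually
Flood insurance: $2,496.96 annually
Municipal property tax: $6,479.40 annually
City property tax: $1,410.00 annually
Annual escrow total = $1,877.16 + $2,496.96 + $6,479.40 + $1,410.00 = $12,263.52
Per month = $12,263.52 ÷ 12 = $1,021.96
Shortage spread = $679.56 / 12 = $56.63/mo
New monthly escrow = $1,021.96 + $56.63 = $1,078.59

$1,078.59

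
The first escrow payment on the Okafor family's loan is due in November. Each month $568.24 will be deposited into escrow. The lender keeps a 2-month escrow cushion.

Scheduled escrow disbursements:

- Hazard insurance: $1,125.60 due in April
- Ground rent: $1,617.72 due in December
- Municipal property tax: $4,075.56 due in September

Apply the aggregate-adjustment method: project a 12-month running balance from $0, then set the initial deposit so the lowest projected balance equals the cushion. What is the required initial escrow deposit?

Cushion = 2 × $568.24 = $1,136.48
Trial balance (start $0, +$568.24 each month, − disbursements):
  Nov: +$568.24 → $568.24
  Dec: +$568.24 − $1,617.72 → -$481.24
  Jan: +$568.24 → $87.00
  Feb: +$568.24 → $655.24
  Mar: +$568.24 → $1,223.48
  Apr: +$568.24 − $1,125.60 → $666.12
  May: +$568.24 → $1,234.36
  Jun: +$568.24 → $1,802.60
  Jul: +$568.24 → $2,370.84
  Aug: +$568.24 → $2,939.08
  Sep: +$568.24 − $4,075.56 → -$568.24
  Oct: +$568.24 → $0.00
Lowest trial balance = -$568.24 (Sep)
Initial deposit = cushion − low point = $1,136.48 − (-$568.24) = $1,704.72

$1,704.72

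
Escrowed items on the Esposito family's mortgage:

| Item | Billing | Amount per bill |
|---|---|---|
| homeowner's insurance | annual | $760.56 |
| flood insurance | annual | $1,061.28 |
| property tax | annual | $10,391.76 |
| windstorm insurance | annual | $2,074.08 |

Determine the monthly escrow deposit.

$1,190.64

Homeowner's insurance = $760.56 per year
Flood insurance = $1,061.28 per year
Property tax = $10,391.76 per year
Windstorm insurance = $2,074.08 per year
Total annual escrow = $760.56 + $1,061.28 + $10,391.76 + $2,074.08 = $14,287.68
Monthly = $14,287.68 / 12 = $1,190.64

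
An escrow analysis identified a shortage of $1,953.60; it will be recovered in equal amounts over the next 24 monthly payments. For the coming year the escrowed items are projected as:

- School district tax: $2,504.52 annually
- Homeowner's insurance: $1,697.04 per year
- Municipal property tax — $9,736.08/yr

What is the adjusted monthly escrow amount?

School district tax: $2,504.52 per year
Homeowner's insurance: $1,697.04 per year
Municipal property tax: $9,736.08 per year
Yearly total = $2,504.52 + $1,697.04 + $9,736.08 = $13,937.64
Monthly escrow = $13,937.64 ÷ 12 = $1,161.47
Shortage spread = $1,953.60 / 24 = $81.40/mo
New monthly escrow = $1,161.47 + $81.40 = $1,242.87

$1,242.87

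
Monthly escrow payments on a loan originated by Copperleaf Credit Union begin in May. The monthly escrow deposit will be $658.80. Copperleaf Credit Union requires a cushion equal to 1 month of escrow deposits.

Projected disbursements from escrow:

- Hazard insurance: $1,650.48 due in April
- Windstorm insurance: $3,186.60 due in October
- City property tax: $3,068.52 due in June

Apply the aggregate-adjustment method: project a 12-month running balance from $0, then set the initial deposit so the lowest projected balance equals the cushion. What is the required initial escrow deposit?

Cushion = 1 × $658.80 = $658.80
Trial balance (start $0, +$658.80 each month, − disbursements):
  May: +$658.80 → $658.80
  Jun: +$658.80 − $3,068.52 → -$1,750.92
  Jul: +$658.80 → -$1,092.12
  Aug: +$658.80 → -$433.32
  Sep: +$658.80 → $225.48
  Oct: +$658.80 − $3,186.60 → -$2,302.32
  Nov: +$658.80 → -$1,643.52
  Dec: +$658.80 → -$984.72
  Jan: +$658.80 → -$325.92
  Feb: +$658.80 → $332.88
  Mar: +$658.80 → $991.68
  Apr: +$658.80 − $1,650.48 → $0.00
Lowest trial balance = -$2,302.32 (Oct)
Initial deposit = cushion − low point = $658.80 − (-$2,302.32) = $2,961.12

$2,961.12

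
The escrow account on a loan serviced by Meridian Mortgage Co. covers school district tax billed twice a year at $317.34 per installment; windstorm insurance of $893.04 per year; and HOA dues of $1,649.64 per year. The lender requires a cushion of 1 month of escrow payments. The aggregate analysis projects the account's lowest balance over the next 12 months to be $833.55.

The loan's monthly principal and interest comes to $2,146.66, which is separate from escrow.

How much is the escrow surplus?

$568.77

School district tax: $317.34 × 2 = $634.68/yr
Windstorm insurance: $893.04/yr
HOA dues: $1,649.64/yr
Total per year = $634.68 + $893.04 + $1,649.64 = $3,177.36
Monthly = $3,177.36 / 12 = $264.78
Required reserve = 1 × $264.78 = $264.78
Surplus = $833.55 − $264.78 = $568.77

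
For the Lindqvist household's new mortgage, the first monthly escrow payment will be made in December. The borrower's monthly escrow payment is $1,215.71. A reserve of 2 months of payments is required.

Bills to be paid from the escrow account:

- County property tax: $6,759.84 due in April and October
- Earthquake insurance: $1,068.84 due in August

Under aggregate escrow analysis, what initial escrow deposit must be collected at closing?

$3,647.13

Cushion = 2 × $1,215.71 = $2,431.42
Trial balance (start $0, +$1,215.71 each month, − disbursements):
  Dec: +$1,215.71 → $1,215.71
  Jan: +$1,215.71 → $2,431.42
  Feb: +$1,215.71 → $3,647.13
  Mar: +$1,215.71 → $4,862.84
  Apr: +$1,215.71 − $6,759.84 → -$681.29
  May: +$1,215.71 → $534.42
  Jun: +$1,215.71 → $1,750.13
  Jul: +$1,215.71 → $2,965.84
  Aug: +$1,215.71 − $1,068.84 → $3,112.71
  Sep: +$1,215.71 → $4,328.42
  Oct: +$1,215.71 − $6,759.84 → -$1,215.71
  Nov: +$1,215.71 → $0.00
Lowest trial balance = -$1,215.71 (Oct)
Initial deposit = cushion − low point = $2,431.42 − (-$1,215.71) = $3,647.13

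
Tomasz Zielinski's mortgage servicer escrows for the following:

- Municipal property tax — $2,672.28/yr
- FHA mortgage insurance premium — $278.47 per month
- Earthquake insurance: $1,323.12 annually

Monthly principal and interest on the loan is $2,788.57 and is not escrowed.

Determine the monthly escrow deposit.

Municipal property tax: $2,672.28 annually
FHA mortgage insurance premium: $278.47 × 12 = $3,341.64 annually
Earthquake insurance: $1,323.12 annually
Total annual escrow = $2,672.28 + $3,341.64 + $1,323.12 = $7,337.04
Per month = $7,337.04 ÷ 12 = $611.42

$611.42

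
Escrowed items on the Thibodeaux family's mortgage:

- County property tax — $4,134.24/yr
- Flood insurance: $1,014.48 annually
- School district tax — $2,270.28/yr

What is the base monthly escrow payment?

$618.25

County property tax = $4,134.24/yr
Flood insurance = $1,014.48/yr
School district tax = $2,270.28/yr
Combined annual = $4,134.24 + $1,014.48 + $2,270.28 = $7,419.00
Base monthly escrow = $7,419.00 ÷ 12 = $618.25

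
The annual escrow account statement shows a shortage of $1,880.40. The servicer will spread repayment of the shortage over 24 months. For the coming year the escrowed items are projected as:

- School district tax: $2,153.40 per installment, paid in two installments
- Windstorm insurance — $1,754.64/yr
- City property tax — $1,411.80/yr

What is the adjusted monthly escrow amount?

School district tax = $2,153.40 × 2 = $4,306.80
Windstorm insurance = $1,754.64
City property tax = $1,411.80
Combined annual = $7,473.24
Per month = $7,473.24 / 12 = $622.77
Shortage spread = $1,880.40 / 24 = $78.35/mo
Adjusted monthly = $622.77 + $78.35 = $701.12

$701.12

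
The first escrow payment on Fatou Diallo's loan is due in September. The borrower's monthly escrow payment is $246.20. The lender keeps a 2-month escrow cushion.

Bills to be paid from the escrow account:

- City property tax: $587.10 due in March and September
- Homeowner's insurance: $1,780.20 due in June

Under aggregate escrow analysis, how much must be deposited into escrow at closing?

$984.80

Cushion = 2 × $246.20 = $492.40
Trial balance (start $0, +$246.20 each month, − disbursements):
  Sep: +$246.20 − $587.10 → -$340.90
  Oct: +$246.20 → -$94.70
  Nov: +$246.20 → $151.50
  Dec: +$246.20 → $397.70
  Jan: +$246.20 → $643.90
  Feb: +$246.20 → $890.10
  Mar: +$246.20 − $587.10 → $549.20
  Apr: +$246.20 → $795.40
  May: +$246.20 → $1,041.60
  Jun: +$246.20 − $1,780.20 → -$492.40
  Jul: +$246.20 → -$246.20
  Aug: +$246.20 → $0.00
Lowest trial balance = -$492.40 (Jun)
Initial deposit = cushion − low point = $492.40 − (-$492.40) = $984.80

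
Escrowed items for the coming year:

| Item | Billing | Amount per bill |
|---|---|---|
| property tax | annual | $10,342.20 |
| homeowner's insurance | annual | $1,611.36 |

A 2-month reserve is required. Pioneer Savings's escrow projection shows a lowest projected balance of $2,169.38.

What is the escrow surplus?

Property tax — $10,342.20
Homeowner's insurance — $1,611.36
Combined annual = $11,953.56
Monthly = $11,953.56 / 12 = $996.13
Cushion = 2 × $996.13 = $1,992.26
Excess over cushion: $2,169.38 − $1,992.26 = $177.12

$177.12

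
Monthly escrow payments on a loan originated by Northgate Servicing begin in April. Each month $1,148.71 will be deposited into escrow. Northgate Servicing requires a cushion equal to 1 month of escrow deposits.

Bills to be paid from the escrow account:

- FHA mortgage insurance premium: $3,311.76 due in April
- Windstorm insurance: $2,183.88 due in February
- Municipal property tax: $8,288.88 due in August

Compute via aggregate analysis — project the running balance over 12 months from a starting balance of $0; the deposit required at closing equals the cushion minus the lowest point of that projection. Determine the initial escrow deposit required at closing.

$7,005.80

Cushion = 1 × $1,148.71 = $1,148.71
Trial balance (start $0, +$1,148.71 each month, − disbursements):
  Apr: +$1,148.71 − $3,311.76 → -$2,163.05
  May: +$1,148.71 → -$1,014.34
  Jun: +$1,148.71 → $134.37
  Jul: +$1,148.71 → $1,283.08
  Aug: +$1,148.71 − $8,288.88 → -$5,857.09
  Sep: +$1,148.71 → -$4,708.38
  Oct: +$1,148.71 → -$3,559.67
  Nov: +$1,148.71 → -$2,410.96
  Dec: +$1,148.71 → -$1,262.25
  Jan: +$1,148.71 → -$113.54
  Feb: +$1,148.71 − $2,183.88 → -$1,148.71
  Mar: +$1,148.71 → $0.00
Lowest trial balance = -$5,857.09 (Aug)
Initial deposit = cushion − low point = $1,148.71 − (-$5,857.09) = $7,005.80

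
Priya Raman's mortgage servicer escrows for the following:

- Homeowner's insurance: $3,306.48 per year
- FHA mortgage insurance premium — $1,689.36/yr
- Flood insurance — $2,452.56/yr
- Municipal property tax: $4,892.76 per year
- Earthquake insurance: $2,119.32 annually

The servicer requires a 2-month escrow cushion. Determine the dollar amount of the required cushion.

Homeowner's insurance — $3,306.48 per year
FHA mortgage insurance premium — $1,689.36 per year
Flood insurance — $2,452.56 per year
Municipal property tax — $4,892.76 per year
Earthquake insurance — $2,119.32 per year
Combined annual = $3,306.48 + $1,689.36 + $2,452.56 + $4,892.76 + $2,119.32 = $14,460.48
Monthly = $14,460.48 / 12 = $1,205.04
Required cushion = 2 × $1,205.04 = $2,410.08

$2,410.08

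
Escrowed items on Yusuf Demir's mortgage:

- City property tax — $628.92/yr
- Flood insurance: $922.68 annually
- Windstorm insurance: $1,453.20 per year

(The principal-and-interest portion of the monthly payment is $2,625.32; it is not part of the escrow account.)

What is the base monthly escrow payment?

$250.40

City property tax: $628.92/yr
Flood insurance: $922.68/yr
Windstorm insurance: $1,453.20/yr
Total annual escrow = $3,004.80
Base monthly escrow = $3,004.80 / 12 = $250.40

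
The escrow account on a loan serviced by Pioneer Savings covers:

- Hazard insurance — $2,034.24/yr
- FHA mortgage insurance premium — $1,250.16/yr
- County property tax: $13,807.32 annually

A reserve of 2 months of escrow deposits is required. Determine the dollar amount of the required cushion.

Hazard insurance — $2,034.24 per year
FHA mortgage insurance premium — $1,250.16 per year
County property tax — $13,807.32 per year
Combined annual = $17,091.72
Base monthly escrow = $17,091.72 ÷ 12 = $1,424.31
Reserve = 2 × $1,424.31 = $2,848.62

$2,848.62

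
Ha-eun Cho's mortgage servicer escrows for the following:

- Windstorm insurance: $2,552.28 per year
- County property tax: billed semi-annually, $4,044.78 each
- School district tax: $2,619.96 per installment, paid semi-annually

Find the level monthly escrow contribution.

Windstorm insurance = $2,552.28 annually
County property tax = $4,044.78 × 2 = $8,089.56 annually
School district tax = $2,619.96 × 2 = $5,239.92 annually
Total annual escrow = $2,552.28 + $8,089.56 + $5,239.92 = $15,881.76
Per month = $15,881.76 ÷ 12 = $1,323.48

$1,323.48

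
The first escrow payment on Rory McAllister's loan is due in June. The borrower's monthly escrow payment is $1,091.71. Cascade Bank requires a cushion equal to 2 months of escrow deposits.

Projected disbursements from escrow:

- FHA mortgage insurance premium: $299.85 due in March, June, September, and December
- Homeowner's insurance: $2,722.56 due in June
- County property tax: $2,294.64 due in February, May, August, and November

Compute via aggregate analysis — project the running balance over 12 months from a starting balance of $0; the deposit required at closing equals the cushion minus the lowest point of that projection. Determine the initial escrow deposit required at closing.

Cushion = 2 × $1,091.71 = $2,183.42
Trial balance (start $0, +$1,091.71 each month, − disbursements):
  Jun: +$1,091.71 − $3,022.41 → -$1,930.70
  Jul: +$1,091.71 → -$838.99
  Aug: +$1,091.71 − $2,294.64 → -$2,041.92
  Sep: +$1,091.71 − $299.85 → -$1,250.06
  Oct: +$1,091.71 → -$158.35
  Nov: +$1,091.71 − $2,294.64 → -$1,361.28
  Dec: +$1,091.71 − $299.85 → -$569.42
  Jan: +$1,091.71 → $522.29
  Feb: +$1,091.71 − $2,294.64 → -$680.64
  Mar: +$1,091.71 − $299.85 → $111.22
  Apr: +$1,091.71 → $1,202.93
  May: +$1,091.71 − $2,294.64 → $0.00
Lowest trial balance = -$2,041.92 (Aug)
Initial deposit = cushion − low point = $2,183.42 − (-$2,041.92) = $4,225.34

$4,225.34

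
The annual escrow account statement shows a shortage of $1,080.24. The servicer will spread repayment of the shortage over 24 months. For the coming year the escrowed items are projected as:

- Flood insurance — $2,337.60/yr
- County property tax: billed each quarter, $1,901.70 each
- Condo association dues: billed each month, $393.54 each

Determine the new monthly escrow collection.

$1,267.25

Flood insurance = $2,337.60/yr
County property tax = $1,901.70 × 4 = $7,606.80/yr
Condo association dues = $393.54 × 12 = $4,722.48/yr
Yearly total = $2,337.60 + $7,606.80 + $4,722.48 = $14,666.88
Base monthly escrow = $14,666.88 / 12 = $1,222.24
Monthly shortage recovery: $1,080.24 ÷ 24 = $45.01
Adjusted monthly = $1,222.24 + $45.01 = $1,267.25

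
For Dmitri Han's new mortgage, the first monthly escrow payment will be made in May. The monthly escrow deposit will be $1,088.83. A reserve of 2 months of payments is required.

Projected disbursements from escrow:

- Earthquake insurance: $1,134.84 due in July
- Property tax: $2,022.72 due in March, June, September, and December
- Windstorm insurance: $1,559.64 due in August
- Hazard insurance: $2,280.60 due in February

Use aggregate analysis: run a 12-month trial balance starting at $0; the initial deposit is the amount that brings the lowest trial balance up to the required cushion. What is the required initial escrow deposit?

Cushion = 2 × $1,088.83 = $2,177.66
Trial balance (start $0, +$1,088.83 each month, − disbursements):
  May: +$1,088.83 → $1,088.83
  Jun: +$1,088.83 − $2,022.72 → $154.94
  Jul: +$1,088.83 − $1,134.84 → $108.93
  Aug: +$1,088.83 − $1,559.64 → -$361.88
  Sep: +$1,088.83 − $2,022.72 → -$1,295.77
  Oct: +$1,088.83 → -$206.94
  Nov: +$1,088.83 → $881.89
  Dec: +$1,088.83 − $2,022.72 → -$52.00
  Jan: +$1,088.83 → $1,036.83
  Feb: +$1,088.83 − $2,280.60 → -$154.94
  Mar: +$1,088.83 − $2,022.72 → -$1,088.83
  Apr: +$1,088.83 → $0.00
Lowest trial balance = -$1,295.77 (Sep)
Initial deposit = cushion − low point = $2,177.66 − (-$1,295.77) = $3,473.43

$3,473.43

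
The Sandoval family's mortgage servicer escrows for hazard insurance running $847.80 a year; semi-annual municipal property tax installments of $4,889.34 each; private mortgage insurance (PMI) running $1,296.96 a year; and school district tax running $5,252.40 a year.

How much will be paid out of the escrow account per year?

$17,175.84

Hazard insurance — $847.80 annually
Municipal property tax — $4,889.34 × 2 = $9,778.68 annually
Private mortgage insurance (PMI) — $1,296.96 annually
School district tax — $5,252.40 annually
Annual escrow total = $17,175.84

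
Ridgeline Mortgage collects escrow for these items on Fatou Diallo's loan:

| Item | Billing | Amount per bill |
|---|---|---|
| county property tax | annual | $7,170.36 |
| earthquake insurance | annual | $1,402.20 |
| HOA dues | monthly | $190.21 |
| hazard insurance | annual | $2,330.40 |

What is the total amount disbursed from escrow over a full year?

County property tax: $7,170.36/yr
Earthquake insurance: $1,402.20/yr
HOA dues: $190.21 × 12 = $2,282.52/yr
Hazard insurance: $2,330.40/yr
Yearly total = $7,170.36 + $1,402.20 + $2,282.52 + $2,330.40 = $13,185.48

$13,185.48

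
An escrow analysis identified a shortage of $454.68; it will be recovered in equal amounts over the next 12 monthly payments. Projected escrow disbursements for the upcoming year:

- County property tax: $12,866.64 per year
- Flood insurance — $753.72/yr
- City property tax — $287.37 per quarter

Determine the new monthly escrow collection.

$1,268.71

County property tax = $12,866.64 annually
Flood insurance = $753.72 annually
City property tax = $287.37 × 4 = $1,149.48 annually
Total annual escrow = $12,866.64 + $753.72 + $1,149.48 = $14,769.84
Monthly = $14,769.84 / 12 = $1,230.82
Shortage spread = $454.68 / 12 = $37.89/mo
Adjusted monthly = $1,230.82 + $37.89 = $1,268.71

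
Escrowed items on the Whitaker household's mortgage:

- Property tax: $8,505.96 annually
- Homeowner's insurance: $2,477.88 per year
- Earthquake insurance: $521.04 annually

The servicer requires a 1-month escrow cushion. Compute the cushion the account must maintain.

$958.74

Property tax — $8,505.96
Homeowner's insurance — $2,477.88
Earthquake insurance — $521.04
Annual escrow total = $8,505.96 + $2,477.88 + $521.04 = $11,504.88
Base monthly escrow = $11,504.88 / 12 = $958.74
Reserve = 1 × $958.74 = $958.74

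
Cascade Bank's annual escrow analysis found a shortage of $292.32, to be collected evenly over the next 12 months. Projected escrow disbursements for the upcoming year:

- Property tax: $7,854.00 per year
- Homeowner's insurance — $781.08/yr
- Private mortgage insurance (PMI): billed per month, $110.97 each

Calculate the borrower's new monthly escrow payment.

Property tax = $7,854.00 annually
Homeowner's insurance = $781.08 annually
Private mortgage insurance (PMI) = $110.97 × 12 = $1,331.64 annually
Combined annual = $7,854.00 + $781.08 + $1,331.64 = $9,966.72
Monthly escrow = $9,966.72 / 12 = $830.56
Monthly shortage recovery: $292.32 / 12 = $24.36
Adjusted monthly = $830.56 + $24.36 = $854.92

$854.92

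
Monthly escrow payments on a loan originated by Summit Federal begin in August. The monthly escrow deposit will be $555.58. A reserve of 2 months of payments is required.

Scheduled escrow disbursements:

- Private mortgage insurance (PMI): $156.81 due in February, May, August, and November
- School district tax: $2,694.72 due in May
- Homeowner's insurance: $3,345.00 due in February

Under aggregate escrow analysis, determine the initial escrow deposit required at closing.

Cushion = 2 × $555.58 = $1,111.16
Trial balance (start $0, +$555.58 each month, − disbursements):
  Aug: +$555.58 − $156.81 → $398.77
  Sep: +$555.58 → $954.35
  Oct: +$555.58 → $1,509.93
  Nov: +$555.58 − $156.81 → $1,908.70
  Dec: +$555.58 → $2,464.28
  Jan: +$555.58 → $3,019.86
  Feb: +$555.58 − $3,501.81 → $73.63
  Mar: +$555.58 → $629.21
  Apr: +$555.58 → $1,184.79
  May: +$555.58 − $2,851.53 → -$1,111.16
  Jun: +$555.58 → -$555.58
  Jul: +$555.58 → $0.00
Lowest trial balance = -$1,111.16 (May)
Initial deposit = cushion − low point = $1,111.16 − (-$1,111.16) = $2,222.32

$2,222.32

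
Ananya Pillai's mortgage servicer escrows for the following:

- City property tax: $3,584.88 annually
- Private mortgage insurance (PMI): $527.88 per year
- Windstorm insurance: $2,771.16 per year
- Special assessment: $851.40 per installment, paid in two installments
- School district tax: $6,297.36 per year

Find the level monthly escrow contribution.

$1,240.34

City property tax = $3,584.88
Private mortgage insurance (PMI) = $527.88
Windstorm insurance = $2,771.16
Special assessment = $851.40 × 2 = $1,702.80
School district tax = $6,297.36
Total per year = $14,884.08
Monthly escrow = $14,884.08 / 12 = $1,240.34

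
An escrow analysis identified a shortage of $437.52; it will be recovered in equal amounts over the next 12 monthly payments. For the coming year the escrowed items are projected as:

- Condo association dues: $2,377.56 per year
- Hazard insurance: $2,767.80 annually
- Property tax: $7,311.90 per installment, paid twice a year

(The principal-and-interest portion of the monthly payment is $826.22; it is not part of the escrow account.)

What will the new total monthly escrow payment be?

Condo association dues — $2,377.56
Hazard insurance — $2,767.80
Property tax — $7,311.90 × 2 = $14,623.80
Total per year = $2,377.56 + $2,767.80 + $14,623.80 = $19,769.16
Monthly = $19,769.16 ÷ 12 = $1,647.43
Monthly shortage recovery: $437.52 ÷ 12 = $36.46
Adjusted monthly = $1,647.43 + $36.46 = $1,683.89

$1,683.89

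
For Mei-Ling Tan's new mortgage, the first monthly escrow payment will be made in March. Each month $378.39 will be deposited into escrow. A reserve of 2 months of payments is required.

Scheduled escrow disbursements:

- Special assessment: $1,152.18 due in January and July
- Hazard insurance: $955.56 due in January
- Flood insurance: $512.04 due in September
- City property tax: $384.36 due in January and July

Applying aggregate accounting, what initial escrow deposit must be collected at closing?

Cushion = 2 × $378.39 = $756.78
Trial balance (start $0, +$378.39 each month, − disbursements):
  Mar: +$378.39 → $378.39
  Apr: +$378.39 → $756.78
  May: +$378.39 → $1,135.17
  Jun: +$378.39 → $1,513.56
  Jul: +$378.39 − $1,536.54 → $355.41
  Aug: +$378.39 → $733.80
  Sep: +$378.39 − $512.04 → $600.15
  Oct: +$378.39 → $978.54
  Nov: +$378.39 → $1,356.93
  Dec: +$378.39 → $1,735.32
  Jan: +$378.39 − $2,492.10 → -$378.39
  Feb: +$378.39 → $0.00
Lowest trial balance = -$378.39 (Jan)
Initial deposit = cushion − low point = $756.78 − (-$378.39) = $1,135.17

$1,135.17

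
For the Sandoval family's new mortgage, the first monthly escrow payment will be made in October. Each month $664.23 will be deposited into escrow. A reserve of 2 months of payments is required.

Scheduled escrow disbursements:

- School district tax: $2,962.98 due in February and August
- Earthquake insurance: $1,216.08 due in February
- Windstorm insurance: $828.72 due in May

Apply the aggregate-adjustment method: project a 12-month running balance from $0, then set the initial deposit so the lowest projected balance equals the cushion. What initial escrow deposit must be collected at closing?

Cushion = 2 × $664.23 = $1,328.46
Trial balance (start $0, +$664.23 each month, − disbursements):
  Oct: +$664.23 → $664.23
  Nov: +$664.23 → $1,328.46
  Dec: +$664.23 → $1,992.69
  Jan: +$664.23 → $2,656.92
  Feb: +$664.23 − $4,179.06 → -$857.91
  Mar: +$664.23 → -$193.68
  Apr: +$664.23 → $470.55
  May: +$664.23 − $828.72 → $306.06
  Jun: +$664.23 → $970.29
  Jul: +$664.23 → $1,634.52
  Aug: +$664.23 − $2,962.98 → -$664.23
  Sep: +$664.23 → $0.00
Lowest trial balance = -$857.91 (Feb)
Initial deposit = cushion − low point = $1,328.46 − (-$857.91) = $2,186.37

$2,186.37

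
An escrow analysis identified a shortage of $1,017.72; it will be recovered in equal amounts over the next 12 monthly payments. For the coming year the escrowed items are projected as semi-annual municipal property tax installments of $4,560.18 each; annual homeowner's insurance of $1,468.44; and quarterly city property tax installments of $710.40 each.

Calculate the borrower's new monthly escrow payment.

$1,204.01

Municipal property tax: $4,560.18 × 2 = $9,120.36 annually
Homeowner's insurance: $1,468.44 annually
City property tax: $710.40 × 4 = $2,841.60 annually
Annual escrow total = $9,120.36 + $1,468.44 + $2,841.60 = $13,430.40
Base monthly escrow = $13,430.40 ÷ 12 = $1,119.20
Shortage per month = $1,017.72 ÷ 12 = $84.81
New monthly escrow = $1,119.20 + $84.81 = $1,204.01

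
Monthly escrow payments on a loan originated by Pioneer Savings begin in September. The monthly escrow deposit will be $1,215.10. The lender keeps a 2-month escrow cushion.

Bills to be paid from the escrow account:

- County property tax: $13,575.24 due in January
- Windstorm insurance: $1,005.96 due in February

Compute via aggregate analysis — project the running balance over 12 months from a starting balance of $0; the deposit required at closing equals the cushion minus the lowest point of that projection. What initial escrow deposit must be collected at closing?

Cushion = 2 × $1,215.10 = $2,430.20
Trial balance (start $0, +$1,215.10 each month, − disbursements):
  Sep: +$1,215.10 → $1,215.10
  Oct: +$1,215.10 → $2,430.20
  Nov: +$1,215.10 → $3,645.30
  Dec: +$1,215.10 → $4,860.40
  Jan: +$1,215.10 − $13,575.24 → -$7,499.74
  Feb: +$1,215.10 − $1,005.96 → -$7,290.60
  Mar: +$1,215.10 → -$6,075.50
  Apr: +$1,215.10 → -$4,860.40
  May: +$1,215.10 → -$3,645.30
  Jun: +$1,215.10 → -$2,430.20
  Jul: +$1,215.10 → -$1,215.10
  Aug: +$1,215.10 → $0.00
Lowest trial balance = -$7,499.74 (Jan)
Initial deposit = cushion − low point = $2,430.20 − (-$7,499.74) = $9,929.94

$9,929.94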